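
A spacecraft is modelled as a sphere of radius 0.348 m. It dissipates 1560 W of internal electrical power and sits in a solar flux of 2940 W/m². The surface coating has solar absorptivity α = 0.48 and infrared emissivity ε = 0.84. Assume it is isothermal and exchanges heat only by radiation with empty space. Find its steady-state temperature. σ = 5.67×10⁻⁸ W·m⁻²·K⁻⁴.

At steady state, absorbed solar power + internal power = radiated power.
Absorbed: α·S·A_cross = 0.48·2940·0.3805 = 536.9 W (cross-section πr²).
Total input = 536.9 + 1560 = 2097 W.
Radiated: εσ·A_surf·T⁴ with A_surf = 4πr² = 1.522 m².
T⁴ = 2097/(0.84·5.67×10⁻⁸·1.522) = 2.893×10¹⁰ K⁴.

T ≈ 412 K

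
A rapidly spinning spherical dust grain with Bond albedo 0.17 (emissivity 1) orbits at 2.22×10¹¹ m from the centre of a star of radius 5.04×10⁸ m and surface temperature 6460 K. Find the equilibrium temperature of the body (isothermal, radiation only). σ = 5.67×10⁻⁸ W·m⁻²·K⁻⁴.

The star's surface emits σT_*⁴; at distance d the flux is S = σT_*⁴(R_*/d)².
S = 5.67×10⁻⁸·(6460)⁴·(5.04×10⁸/2.22×10¹¹)² = 508.9 W/m².
For an isothermal sphere T⁴ = (1−a)S/(4σ) = 1.863×10⁹ K⁴.

T ≈ 208 K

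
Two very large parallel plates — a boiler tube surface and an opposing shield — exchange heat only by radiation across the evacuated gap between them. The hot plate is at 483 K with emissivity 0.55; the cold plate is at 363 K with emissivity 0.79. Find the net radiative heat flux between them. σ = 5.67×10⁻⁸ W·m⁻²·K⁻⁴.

q ≈ 1010 W/m²

For two infinite grey parallel plates, q = σ(T₁⁴ − T₂⁴)/(1/ε₁ + 1/ε₂ − 1).
T₁⁴ − T₂⁴ = 5.442×10¹⁰ − 1.736×10¹⁰ = 3.706×10¹⁰ K⁴.
1/ε₁ + 1/ε₂ − 1 = 1.818 + 1.266 − 1 = 2.084.
q = 5.67×10⁻⁸ × 3.706×10¹⁰ / 2.084.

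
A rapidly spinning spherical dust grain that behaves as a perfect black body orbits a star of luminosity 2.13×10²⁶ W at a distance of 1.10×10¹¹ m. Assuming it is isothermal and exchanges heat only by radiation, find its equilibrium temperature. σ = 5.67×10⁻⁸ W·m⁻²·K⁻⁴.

T ≈ 280 K

First find the stellar flux at distance d: S = L/(4πd²) = 2.13×10²⁶/(4π·(1.10×10¹¹)²) = 1401 W/m².
For an isothermal sphere, absorbed (1−a)S·πr² = emitted σ·4πr²·T⁴, so T⁴ = (1−a)S/(4σ).
T⁴ = 1.00·1401/(4·5.67×10⁻⁸) = 6.176×10⁹ K⁴.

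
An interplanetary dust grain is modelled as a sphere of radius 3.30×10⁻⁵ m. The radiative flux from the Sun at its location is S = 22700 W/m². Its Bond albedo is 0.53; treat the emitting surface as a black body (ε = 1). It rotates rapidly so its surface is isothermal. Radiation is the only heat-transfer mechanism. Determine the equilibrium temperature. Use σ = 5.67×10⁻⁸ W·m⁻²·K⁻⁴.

At equilibrium, absorbed power = emitted power.
Absorbing cross-section = πr² = 3.421×10⁻⁹ m²; emitting surface = 4πr² = 1.368×10⁻⁸ m² (ratio 4).
(1−a)S·A_cross = εσ·A_surf·T⁴  ⇒  T⁴ = (1−a)S/(4σ).
T⁴ = 0.470·22700/(4·5.67×10⁻⁸) = 4.704×10¹⁰ K⁴.
T = (4.704×10¹⁰)^(1/4).

T ≈ 466 K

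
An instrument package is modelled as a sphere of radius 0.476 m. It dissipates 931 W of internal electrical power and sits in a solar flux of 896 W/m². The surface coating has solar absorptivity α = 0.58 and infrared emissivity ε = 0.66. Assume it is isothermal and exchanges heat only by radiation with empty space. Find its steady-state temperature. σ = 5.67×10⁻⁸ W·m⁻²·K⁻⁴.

At steady state, absorbed solar power + internal power = radiated power.
Absorbed: α·S·A_cross = 0.58·896·0.7118 = 369.9 W (cross-section πr²).
Total input = 369.9 + 931 = 1301 W.
Radiated: εσ·A_surf·T⁴ with A_surf = 4πr² = 2.847 m².
T⁴ = 1301/(0.66·5.67×10⁻⁸·2.847) = 1.221×10¹⁰ K⁴.

T ≈ 332 K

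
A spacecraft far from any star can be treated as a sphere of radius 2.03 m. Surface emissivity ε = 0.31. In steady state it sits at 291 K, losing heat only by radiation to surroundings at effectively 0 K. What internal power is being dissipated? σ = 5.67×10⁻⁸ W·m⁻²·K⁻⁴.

P ≈ 6530 W

Steady state: P = εσA T⁴.
A = 4πr² = 51.78 m²; T⁴ = (291)⁴ = 7.171×10⁹ K⁴.
P = 0.31 × 5.67×10⁻⁸ × 51.78 × 7.171×10⁹.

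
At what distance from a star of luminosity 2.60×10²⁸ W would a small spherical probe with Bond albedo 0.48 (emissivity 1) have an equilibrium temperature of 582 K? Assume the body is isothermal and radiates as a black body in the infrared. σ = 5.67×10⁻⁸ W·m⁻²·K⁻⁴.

For an isothermal black-emitting sphere, (1−a)S·πr² = σ·4πr²·T⁴ ⇒ S = 4σT⁴/(1−a).
S = 4·5.67×10⁻⁸·(582)⁴/0.520 = 50040 W/m².
Flux falls as S = L/(4πd²), so d = √(L/(4πS)) = √(2.60×10²⁸/(4π·50040)).

d ≈ 2.03×10¹¹ m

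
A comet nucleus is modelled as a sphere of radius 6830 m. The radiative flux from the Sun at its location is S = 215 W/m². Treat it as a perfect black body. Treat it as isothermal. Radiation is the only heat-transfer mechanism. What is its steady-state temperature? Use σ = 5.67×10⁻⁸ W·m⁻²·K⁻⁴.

At equilibrium, absorbed power = emitted power.
Absorbing cross-section = πr² = 1.466×10⁸ m²; emitting surface = 4πr² = 5.862×10⁸ m² (ratio 4).
S·A_cross = εσ·A_surf·T⁴  ⇒  T⁴ = S/(4σ).
T⁴ = 1.00·215/(4·5.67×10⁻⁸) = 9.480×10⁸ K⁴.
T = (9.480×10⁸)^(1/4).

T ≈ 175 K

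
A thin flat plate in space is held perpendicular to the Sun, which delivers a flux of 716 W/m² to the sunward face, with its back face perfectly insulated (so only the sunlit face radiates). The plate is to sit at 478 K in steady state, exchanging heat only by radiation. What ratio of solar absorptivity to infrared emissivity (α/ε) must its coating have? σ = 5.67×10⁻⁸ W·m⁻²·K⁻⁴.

α/ε ≈ 4.13

Balance: αS·A = εσ·1A·T⁴ ⇒ α/ε = σT⁴/S.
α/ε = 5.67×10⁻⁸·(478)⁴/716 = 5.67×10⁻⁸·5.220×10¹⁰/716.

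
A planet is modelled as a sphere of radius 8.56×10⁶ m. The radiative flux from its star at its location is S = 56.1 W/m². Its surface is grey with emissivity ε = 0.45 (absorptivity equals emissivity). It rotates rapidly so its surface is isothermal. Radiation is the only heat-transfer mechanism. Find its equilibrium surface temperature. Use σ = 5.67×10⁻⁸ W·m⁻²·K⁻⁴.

T ≈ 125 K

At equilibrium, absorbed power = emitted power.
Absorbing cross-section = πr² = 2.302×10¹⁴ m²; emitting surface = 4πr² = 9.208×10¹⁴ m² (ratio 4).
εS·A_cross = εσ·A_surf·T⁴  ⇒  T⁴ = S/(4σ)   (ε cancels).
T⁴ = 56.1/(4·5.67×10⁻⁸) = 2.474×10⁸ K⁴.
T = (2.474×10⁸)^(1/4).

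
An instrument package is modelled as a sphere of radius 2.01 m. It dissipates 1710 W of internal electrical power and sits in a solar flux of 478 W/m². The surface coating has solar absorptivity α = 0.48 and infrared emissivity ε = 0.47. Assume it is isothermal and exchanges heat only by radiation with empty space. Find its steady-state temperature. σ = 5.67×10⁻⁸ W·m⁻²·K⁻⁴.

At steady state, absorbed solar power + internal power = radiated power.
Absorbed: α·S·A_cross = 0.48·478·12.69 = 2912 W (cross-section πr²).
Total input = 2912 + 1710 = 4622 W.
Radiated: εσ·A_surf·T⁴ with A_surf = 4πr² = 50.77 m².
T⁴ = 4622/(0.47·5.67×10⁻⁸·50.77) = 3.416×10⁹ K⁴.

T ≈ 242 K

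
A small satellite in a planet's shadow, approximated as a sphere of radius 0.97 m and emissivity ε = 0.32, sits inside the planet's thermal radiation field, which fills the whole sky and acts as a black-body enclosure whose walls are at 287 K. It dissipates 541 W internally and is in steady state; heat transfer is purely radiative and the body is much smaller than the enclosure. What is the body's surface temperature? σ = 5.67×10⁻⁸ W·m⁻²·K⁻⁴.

T ≈ 311 K

For a small grey body in a large enclosure, net radiated power = εσA(T⁴ − T_w⁴).
Steady state: P = εσA(T⁴ − T_w⁴) with A = 4πr² = 11.82 m².
T⁴ = P/(εσA) + T_w⁴ = 541/(0.32·5.67×10⁻⁸·11.82) + (287)⁴
    = 2.522×10⁹ + 6.785×10⁹ = 9.306×10⁹ K⁴.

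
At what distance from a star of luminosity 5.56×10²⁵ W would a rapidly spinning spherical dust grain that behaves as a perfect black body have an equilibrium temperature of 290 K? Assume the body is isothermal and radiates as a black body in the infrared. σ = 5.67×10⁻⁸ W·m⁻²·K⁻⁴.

For an isothermal black-emitting sphere, (1−a)S·πr² = σ·4πr²·T⁴ ⇒ S = 4σT⁴/(1−a).
S = 4·5.67×10⁻⁸·(290)⁴/1.00 = 1604 W/m².
Flux falls as S = L/(4πd²), so d = √(L/(4πS)) = √(5.56×10²⁵/(4π·1604)).

d ≈ 5.25×10¹⁰ m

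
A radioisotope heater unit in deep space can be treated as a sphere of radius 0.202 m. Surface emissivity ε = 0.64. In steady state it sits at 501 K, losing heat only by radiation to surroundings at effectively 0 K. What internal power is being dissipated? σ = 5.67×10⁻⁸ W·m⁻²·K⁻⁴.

P ≈ 1170 W

Steady state: P = εσA T⁴.
A = 4πr² = 0.5128 m²; T⁴ = (501)⁴ = 6.300×10¹⁰ K⁴.
P = 0.64 × 5.67×10⁻⁸ × 0.5128 × 6.300×10¹⁰.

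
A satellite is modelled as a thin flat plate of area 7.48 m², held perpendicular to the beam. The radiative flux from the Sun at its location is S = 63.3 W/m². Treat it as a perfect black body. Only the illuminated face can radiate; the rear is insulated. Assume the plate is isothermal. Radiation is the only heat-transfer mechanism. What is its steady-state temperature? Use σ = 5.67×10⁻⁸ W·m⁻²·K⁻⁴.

At equilibrium, absorbed power = emitted power.
Absorbing cross-section = A = 7.480 m²; emitting surface = A = 7.480 m² (ratio 1).
S·A_cross = εσ·A_surf·T⁴  ⇒  T⁴ = S/(1σ).
T⁴ = 1.00·63.3/(1·5.67×10⁻⁸) = 1.116×10⁹ K⁴.
T = (1.116×10⁹)^(1/4).

T ≈ 183 K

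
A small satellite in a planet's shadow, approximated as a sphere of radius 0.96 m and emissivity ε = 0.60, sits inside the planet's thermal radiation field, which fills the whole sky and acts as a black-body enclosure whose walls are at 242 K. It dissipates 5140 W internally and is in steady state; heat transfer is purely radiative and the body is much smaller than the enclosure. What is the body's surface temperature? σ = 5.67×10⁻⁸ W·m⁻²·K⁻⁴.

T ≈ 358 K

For a small grey body in a large enclosure, net radiated power = εσA(T⁴ − T_w⁴).
Steady state: P = εσA(T⁴ − T_w⁴) with A = 4πr² = 11.58 m².
T⁴ = P/(εσA) + T_w⁴ = 5140/(0.60·5.67×10⁻⁸·11.58) + (242)⁴
    = 1.305×10¹⁰ + 3.430×10⁹ = 1.648×10¹⁰ K⁴.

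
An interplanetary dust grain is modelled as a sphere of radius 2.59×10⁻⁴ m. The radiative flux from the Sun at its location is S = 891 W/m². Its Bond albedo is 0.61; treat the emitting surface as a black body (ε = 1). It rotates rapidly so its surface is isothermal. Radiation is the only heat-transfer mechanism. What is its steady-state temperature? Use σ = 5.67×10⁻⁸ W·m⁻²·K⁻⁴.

T ≈ 198 K

At equilibrium, absorbed power = emitted power.
Absorbing cross-section = πr² = 2.107×10⁻⁷ m²; emitting surface = 4πr² = 8.430×10⁻⁷ m² (ratio 4).
(1−a)S·A_cross = εσ·A_surf·T⁴  ⇒  T⁴ = (1−a)S/(4σ).
T⁴ = 0.390·891/(4·5.67×10⁻⁸) = 1.532×10⁹ K⁴.
T = (1.532×10⁹)^(1/4).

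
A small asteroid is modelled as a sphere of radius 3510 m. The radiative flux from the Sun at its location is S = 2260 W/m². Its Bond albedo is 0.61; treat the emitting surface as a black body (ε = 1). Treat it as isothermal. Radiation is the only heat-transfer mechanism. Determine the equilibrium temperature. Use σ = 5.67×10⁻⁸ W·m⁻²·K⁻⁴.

At equilibrium, absorbed power = emitted power.
Absorbing cross-section = πr² = 3.870×10⁷ m²; emitting surface = 4πr² = 1.548×10⁸ m² (ratio 4).
(1−a)S·A_cross = εσ·A_surf·T⁴  ⇒  T⁴ = (1−a)S/(4σ).
T⁴ = 0.390·2260/(4·5.67×10⁻⁸) = 3.886×10⁹ K⁴.
T = (3.886×10⁹)^(1/4).

T ≈ 250 K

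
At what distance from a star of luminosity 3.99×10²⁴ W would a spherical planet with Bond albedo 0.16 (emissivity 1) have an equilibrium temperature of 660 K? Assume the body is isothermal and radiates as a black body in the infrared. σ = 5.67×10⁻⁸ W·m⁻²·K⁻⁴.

d ≈ 2.49×10⁹ m

For an isothermal black-emitting sphere, (1−a)S·πr² = σ·4πr²·T⁴ ⇒ S = 4σT⁴/(1−a).
S = 4·5.67×10⁻⁸·(660)⁴/0.840 = 51230 W/m².
Flux falls as S = L/(4πd²), so d = √(L/(4πS)) = √(3.99×10²⁴/(4π·51230)).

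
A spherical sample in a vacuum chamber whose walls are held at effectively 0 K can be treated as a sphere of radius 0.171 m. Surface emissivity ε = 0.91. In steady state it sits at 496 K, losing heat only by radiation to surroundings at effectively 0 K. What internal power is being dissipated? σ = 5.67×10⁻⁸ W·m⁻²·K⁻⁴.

Steady state: P = εσA T⁴.
A = 4πr² = 0.3675 m²; T⁴ = (496)⁴ = 6.052×10¹⁰ K⁴.
P = 0.91 × 5.67×10⁻⁸ × 0.3675 × 6.052×10¹⁰.

P ≈ 1150 W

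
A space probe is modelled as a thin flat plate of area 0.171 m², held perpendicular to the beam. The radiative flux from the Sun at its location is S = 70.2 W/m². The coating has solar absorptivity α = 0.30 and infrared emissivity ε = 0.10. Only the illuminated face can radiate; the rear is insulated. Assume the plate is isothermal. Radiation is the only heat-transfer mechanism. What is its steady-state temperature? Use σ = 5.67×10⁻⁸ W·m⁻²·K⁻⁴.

T ≈ 247 K

At equilibrium, absorbed power = emitted power.
Absorbing cross-section = A = 0.1710 m²; emitting surface = A = 0.1710 m² (ratio 1).
αS·A_cross = εσ·A_surf·T⁴  ⇒  T⁴ = αS/(ε·1σ).
T⁴ = 0.300·70.2/(0.10·1·5.67×10⁻⁸) = 3.714×10⁹ K⁴.
T = (3.714×10⁹)^(1/4).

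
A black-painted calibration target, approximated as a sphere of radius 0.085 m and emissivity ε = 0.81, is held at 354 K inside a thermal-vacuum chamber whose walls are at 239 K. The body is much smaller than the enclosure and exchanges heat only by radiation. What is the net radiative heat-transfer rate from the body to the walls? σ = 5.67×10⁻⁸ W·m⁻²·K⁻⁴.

P_net ≈ 51.9 W

For a small grey body in a large enclosure: P_net = εσA(T_body⁴ − T_wall⁴).
A = 4πr² = 0.09079 m²; T_body⁴ − T_wall⁴ = 1.570×10¹⁰ − 3.263×10⁹ = 1.244×10¹⁰ K⁴.
|P_net| = 0.81·5.67×10⁻⁸·0.09079·1.244×10¹⁰.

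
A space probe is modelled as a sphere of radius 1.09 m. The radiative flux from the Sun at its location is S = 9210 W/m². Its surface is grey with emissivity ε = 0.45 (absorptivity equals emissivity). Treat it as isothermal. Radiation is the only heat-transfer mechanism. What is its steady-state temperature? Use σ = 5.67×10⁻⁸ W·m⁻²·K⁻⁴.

T ≈ 449 K

At equilibrium, absorbed power = emitted power.
Absorbing cross-section = πr² = 3.733 m²; emitting surface = 4πr² = 14.93 m² (ratio 4).
εS·A_cross = εσ·A_surf·T⁴  ⇒  T⁴ = S/(4σ)   (ε cancels).
T⁴ = 9210/(4·5.67×10⁻⁸) = 4.061×10¹⁰ K⁴.
T = (4.061×10¹⁰)^(1/4).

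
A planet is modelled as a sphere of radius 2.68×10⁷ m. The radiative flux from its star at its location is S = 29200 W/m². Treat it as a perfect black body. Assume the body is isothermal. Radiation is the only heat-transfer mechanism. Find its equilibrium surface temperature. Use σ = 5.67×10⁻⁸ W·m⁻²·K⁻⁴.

At equilibrium, absorbed power = emitted power.
Absorbing cross-section = πr² = 2.256×10¹⁵ m²; emitting surface = 4πr² = 9.026×10¹⁵ m² (ratio 4).
S·A_cross = εσ·A_surf·T⁴  ⇒  T⁴ = S/(4σ).
T⁴ = 1.00·29200/(4·5.67×10⁻⁸) = 1.287×10¹¹ K⁴.
T = (1.287×10¹¹)^(1/4).

T ≈ 599 K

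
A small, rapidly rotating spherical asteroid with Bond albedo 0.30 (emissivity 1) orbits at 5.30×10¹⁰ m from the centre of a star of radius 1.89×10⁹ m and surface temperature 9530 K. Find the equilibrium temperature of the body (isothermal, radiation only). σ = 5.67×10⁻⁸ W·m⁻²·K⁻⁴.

The star's surface emits σT_*⁴; at distance d the flux is S = σT_*⁴(R_*/d)².
S = 5.67×10⁻⁸·(9530)⁴·(1.89×10⁹/5.30×10¹⁰)² = 5.947×10⁵ W/m².
For an isothermal sphere T⁴ = (1−a)S/(4σ) = 1.836×10¹² K⁴.

T ≈ 1160 K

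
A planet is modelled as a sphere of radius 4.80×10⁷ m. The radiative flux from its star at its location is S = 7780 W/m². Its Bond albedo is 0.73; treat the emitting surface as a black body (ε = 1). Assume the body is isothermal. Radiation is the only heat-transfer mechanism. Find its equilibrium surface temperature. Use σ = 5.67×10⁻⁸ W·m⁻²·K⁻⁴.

At equilibrium, absorbed power = emitted power.
Absorbing cross-section = πr² = 7.238×10¹⁵ m²; emitting surface = 4πr² = 2.895×10¹⁶ m² (ratio 4).
(1−a)S·A_cross = εσ·A_surf·T⁴  ⇒  T⁴ = (1−a)S/(4σ).
T⁴ = 0.270·7780/(4·5.67×10⁻⁸) = 9.262×10⁹ K⁴.
T = (9.262×10⁹)^(1/4).

T ≈ 310 K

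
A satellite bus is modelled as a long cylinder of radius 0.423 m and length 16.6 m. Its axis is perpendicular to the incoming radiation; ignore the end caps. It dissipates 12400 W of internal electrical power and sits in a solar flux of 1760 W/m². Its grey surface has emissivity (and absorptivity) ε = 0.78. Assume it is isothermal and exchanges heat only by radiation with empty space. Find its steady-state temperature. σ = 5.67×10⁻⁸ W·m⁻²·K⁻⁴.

At steady state, absorbed solar power + internal power = radiated power.
Absorbed: α·S·A_cross = 0.78·1760·14.04 = 19280 W (cross-section 2rL).
Total input = 19280 + 12400 = 31680 W.
Radiated: εσ·A_surf·T⁴ with A_surf = 2πrL = 44.12 m².
T⁴ = 31680/(0.78·5.67×10⁻⁸·44.12) = 1.624×10¹⁰ K⁴.

T ≈ 357 K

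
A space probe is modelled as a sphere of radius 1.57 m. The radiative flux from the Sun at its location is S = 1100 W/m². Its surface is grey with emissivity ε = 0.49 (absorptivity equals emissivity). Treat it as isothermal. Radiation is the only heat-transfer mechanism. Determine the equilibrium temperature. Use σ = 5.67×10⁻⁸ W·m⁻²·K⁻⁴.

T ≈ 264 K

At equilibrium, absorbed power = emitted power.
Absorbing cross-section = πr² = 7.744 m²; emitting surface = 4πr² = 30.97 m² (ratio 4).
εS·A_cross = εσ·A_surf·T⁴  ⇒  T⁴ = S/(4σ)   (ε cancels).
T⁴ = 1100/(4·5.67×10⁻⁸) = 4.850×10⁹ K⁴.
T = (4.850×10⁹)^(1/4).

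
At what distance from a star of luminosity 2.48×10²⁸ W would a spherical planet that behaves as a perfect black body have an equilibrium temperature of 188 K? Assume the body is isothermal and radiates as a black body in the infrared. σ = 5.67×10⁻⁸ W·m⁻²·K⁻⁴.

d ≈ 2.64×10¹² m

For an isothermal black-emitting sphere, (1−a)S·πr² = σ·4πr²·T⁴ ⇒ S = 4σT⁴/(1−a).
S = 4·5.67×10⁻⁸·(188)⁴/1.00 = 283.3 W/m².
Flux falls as S = L/(4πd²), so d = √(L/(4πS)) = √(2.48×10²⁸/(4π·283.3)).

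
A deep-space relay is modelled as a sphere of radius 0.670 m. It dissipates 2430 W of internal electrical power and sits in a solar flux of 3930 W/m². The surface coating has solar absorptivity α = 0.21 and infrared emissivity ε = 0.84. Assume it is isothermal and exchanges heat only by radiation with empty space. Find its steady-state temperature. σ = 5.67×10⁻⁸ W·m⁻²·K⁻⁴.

T ≈ 340 K

At steady state, absorbed solar power + internal power = radiated power.
Absorbed: α·S·A_cross = 0.21·3930·1.410 = 1164 W (cross-section πr²).
Total input = 1164 + 2430 = 3594 W.
Radiated: εσ·A_surf·T⁴ with A_surf = 4πr² = 5.641 m².
T⁴ = 3594/(0.84·5.67×10⁻⁸·5.641) = 1.338×10¹⁰ K⁴.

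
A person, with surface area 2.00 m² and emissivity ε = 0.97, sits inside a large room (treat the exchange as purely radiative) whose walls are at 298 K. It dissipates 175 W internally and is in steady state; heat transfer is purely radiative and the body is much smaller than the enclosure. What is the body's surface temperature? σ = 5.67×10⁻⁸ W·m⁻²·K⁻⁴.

For a small grey body in a large enclosure, net radiated power = εσA(T⁴ − T_w⁴).
Steady state: P = εσA(T⁴ − T_w⁴) with A = 2.00 m².
T⁴ = P/(εσA) + T_w⁴ = 175/(0.97·5.67×10⁻⁸·2.000) + (298)⁴
    = 1.591×10⁹ + 7.886×10⁹ = 9.477×10⁹ K⁴.

T ≈ 312 K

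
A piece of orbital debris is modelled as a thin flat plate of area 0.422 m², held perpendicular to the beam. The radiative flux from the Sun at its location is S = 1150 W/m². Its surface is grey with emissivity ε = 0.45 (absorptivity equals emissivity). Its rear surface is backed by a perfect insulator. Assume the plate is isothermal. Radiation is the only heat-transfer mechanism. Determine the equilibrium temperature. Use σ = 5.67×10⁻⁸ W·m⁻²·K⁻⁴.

At equilibrium, absorbed power = emitted power.
Absorbing cross-section = A = 0.4220 m²; emitting surface = A = 0.4220 m² (ratio 1).
εS·A_cross = εσ·A_surf·T⁴  ⇒  T⁴ = S/(1σ)   (ε cancels).
T⁴ = 1150/(1·5.67×10⁻⁸) = 2.028×10¹⁰ K⁴.
T = (2.028×10¹⁰)^(1/4).

T ≈ 377 K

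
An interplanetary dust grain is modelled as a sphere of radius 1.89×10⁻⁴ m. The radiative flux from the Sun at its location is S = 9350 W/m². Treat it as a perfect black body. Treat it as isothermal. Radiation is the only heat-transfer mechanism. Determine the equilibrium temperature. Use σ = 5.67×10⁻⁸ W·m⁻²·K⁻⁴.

T ≈ 451 K

At equilibrium, absorbed power = emitted power.
Absorbing cross-section = πr² = 1.122×10⁻⁷ m²; emitting surface = 4πr² = 4.489×10⁻⁷ m² (ratio 4).
S·A_cross = εσ·A_surf·T⁴  ⇒  T⁴ = S/(4σ).
T⁴ = 1.00·9350/(4·5.67×10⁻⁸) = 4.123×10¹⁰ K⁴.
T = (4.123×10¹⁰)^(1/4).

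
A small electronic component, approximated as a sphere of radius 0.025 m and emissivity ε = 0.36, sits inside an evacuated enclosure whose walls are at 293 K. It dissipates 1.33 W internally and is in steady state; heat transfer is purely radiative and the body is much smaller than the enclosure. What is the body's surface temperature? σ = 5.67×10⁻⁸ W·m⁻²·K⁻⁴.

For a small grey body in a large enclosure, net radiated power = εσA(T⁴ − T_w⁴).
Steady state: P = εσA(T⁴ − T_w⁴) with A = 4πr² = 0.007854 m².
T⁴ = P/(εσA) + T_w⁴ = 1.33/(0.36·5.67×10⁻⁸·0.007854) + (293)⁴
    = 8.296×10⁹ + 7.370×10⁹ = 1.567×10¹⁰ K⁴.

T ≈ 354 K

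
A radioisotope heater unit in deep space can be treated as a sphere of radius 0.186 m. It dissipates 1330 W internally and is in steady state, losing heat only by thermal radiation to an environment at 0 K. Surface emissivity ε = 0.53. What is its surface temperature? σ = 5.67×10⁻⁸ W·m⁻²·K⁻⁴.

T ≈ 565 K

Steady state: internal power = radiated power, P = εσA T⁴.
Radiating area A = 4πr² = 0.4347 m².
T⁴ = P/(εσA) = 1330/(0.53·5.67×10⁻⁸·0.4347) = 1.018×10¹¹ K⁴.
T = (1.018×10¹¹)^(1/4).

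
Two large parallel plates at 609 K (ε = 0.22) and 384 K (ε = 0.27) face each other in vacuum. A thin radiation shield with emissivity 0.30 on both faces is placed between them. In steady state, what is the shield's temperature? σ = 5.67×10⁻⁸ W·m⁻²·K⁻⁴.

In steady state the net flux on the hot side equals that on the cold side.
σ(T₁⁴−T_s⁴)/D₁ = σ(T_s⁴−T₂⁴)/D₂, with D₁ = 1/ε₁+1/ε_s−1 = 6.879, D₂ = 1/ε_s+1/ε₂−1 = 6.037.
Solve for T_s⁴: T_s⁴ = (D₂·T₁⁴ + D₁·T₂⁴)/(D₁+D₂) = 7.587×10¹⁰ K⁴.

T_s ≈ 525 K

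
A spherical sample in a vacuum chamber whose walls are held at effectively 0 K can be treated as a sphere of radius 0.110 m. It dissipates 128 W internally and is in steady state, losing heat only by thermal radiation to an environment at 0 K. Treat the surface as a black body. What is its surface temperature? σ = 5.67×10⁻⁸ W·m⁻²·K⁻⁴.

Steady state: internal power = radiated power, P = εσA T⁴.
Radiating area A = 4πr² = 0.1521 m².
T⁴ = P/(εσA) = 128/(1.0·5.67×10⁻⁸·0.1521) = 1.485×10¹⁰ K⁴.
T = (1.485×10¹⁰)^(1/4).

T ≈ 349 K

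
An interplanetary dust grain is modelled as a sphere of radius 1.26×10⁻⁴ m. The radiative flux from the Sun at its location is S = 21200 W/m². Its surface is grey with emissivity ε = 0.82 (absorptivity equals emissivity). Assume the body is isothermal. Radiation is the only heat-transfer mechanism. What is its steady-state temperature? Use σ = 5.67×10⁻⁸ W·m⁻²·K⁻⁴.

T ≈ 553 K

At equilibrium, absorbed power = emitted power.
Absorbing cross-section = πr² = 4.988×10⁻⁸ m²; emitting surface = 4πr² = 1.995×10⁻⁷ m² (ratio 4).
εS·A_cross = εσ·A_surf·T⁴  ⇒  T⁴ = S/(4σ)   (ε cancels).
T⁴ = 21200/(4·5.67×10⁻⁸) = 9.347×10¹⁰ K⁴.
T = (9.347×10¹⁰)^(1/4).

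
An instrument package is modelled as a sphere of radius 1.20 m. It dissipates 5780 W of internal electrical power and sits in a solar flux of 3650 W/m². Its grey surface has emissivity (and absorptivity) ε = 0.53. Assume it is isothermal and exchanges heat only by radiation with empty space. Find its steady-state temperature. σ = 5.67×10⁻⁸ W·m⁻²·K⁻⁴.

T ≈ 404 K

At steady state, absorbed solar power + internal power = radiated power.
Absorbed: α·S·A_cross = 0.53·3650·4.524 = 8751 W (cross-section πr²).
Total input = 8751 + 5780 = 14530 W.
Radiated: εσ·A_surf·T⁴ with A_surf = 4πr² = 18.10 m².
T⁴ = 14530/(0.53·5.67×10⁻⁸·18.10) = 2.672×10¹⁰ K⁴.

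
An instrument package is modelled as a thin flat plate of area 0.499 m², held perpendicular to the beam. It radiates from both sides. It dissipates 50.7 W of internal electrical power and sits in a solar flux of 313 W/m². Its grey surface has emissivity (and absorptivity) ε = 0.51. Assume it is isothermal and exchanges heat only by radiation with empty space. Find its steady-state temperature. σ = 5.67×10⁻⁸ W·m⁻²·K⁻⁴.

T ≈ 259 K

At steady state, absorbed solar power + internal power = radiated power.
Absorbed: α·S·A_cross = 0.51·313·0.4990 = 79.66 W (cross-section A).
Total input = 79.66 + 50.7 = 130.4 W.
Radiated: εσ·A_surf·T⁴ with A_surf = 2A = 0.9980 m².
T⁴ = 130.4/(0.51·5.67×10⁻⁸·0.9980) = 4.517×10⁹ K⁴.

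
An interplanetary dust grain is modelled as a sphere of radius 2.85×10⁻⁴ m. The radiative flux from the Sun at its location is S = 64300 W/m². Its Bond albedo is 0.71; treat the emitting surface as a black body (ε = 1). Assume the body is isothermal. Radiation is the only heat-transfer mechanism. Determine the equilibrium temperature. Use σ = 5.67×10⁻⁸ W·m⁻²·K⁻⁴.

At equilibrium, absorbed power = emitted power.
Absorbing cross-section = πr² = 2.552×10⁻⁷ m²; emitting surface = 4πr² = 1.021×10⁻⁶ m² (ratio 4).
(1−a)S·A_cross = εσ·A_surf·T⁴  ⇒  T⁴ = (1−a)S/(4σ).
T⁴ = 0.290·64300/(4·5.67×10⁻⁸) = 8.222×10¹⁰ K⁴.
T = (8.222×10¹⁰)^(1/4).

T ≈ 535 K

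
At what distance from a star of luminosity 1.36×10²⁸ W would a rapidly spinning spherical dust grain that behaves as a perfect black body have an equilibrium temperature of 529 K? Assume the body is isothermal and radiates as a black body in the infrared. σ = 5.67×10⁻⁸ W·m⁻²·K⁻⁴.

For an isothermal black-emitting sphere, (1−a)S·πr² = σ·4πr²·T⁴ ⇒ S = 4σT⁴/(1−a).
S = 4·5.67×10⁻⁸·(529)⁴/1.00 = 17760 W/m².
Flux falls as S = L/(4πd²), so d = √(L/(4πS)) = √(1.36×10²⁸/(4π·17760)).

d ≈ 2.47×10¹¹ m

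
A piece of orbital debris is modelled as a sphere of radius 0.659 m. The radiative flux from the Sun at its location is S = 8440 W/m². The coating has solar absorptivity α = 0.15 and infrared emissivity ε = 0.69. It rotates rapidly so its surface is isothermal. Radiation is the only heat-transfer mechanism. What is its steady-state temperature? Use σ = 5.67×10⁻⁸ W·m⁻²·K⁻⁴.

At equilibrium, absorbed power = emitted power.
Absorbing cross-section = πr² = 1.364 m²; emitting surface = 4πr² = 5.457 m² (ratio 4).
αS·A_cross = εσ·A_surf·T⁴  ⇒  T⁴ = αS/(ε·4σ).
T⁴ = 0.150·8440/(0.69·4·5.67×10⁻⁸) = 8.090×10⁹ K⁴.
T = (8.090×10⁹)^(1/4).

T ≈ 300 K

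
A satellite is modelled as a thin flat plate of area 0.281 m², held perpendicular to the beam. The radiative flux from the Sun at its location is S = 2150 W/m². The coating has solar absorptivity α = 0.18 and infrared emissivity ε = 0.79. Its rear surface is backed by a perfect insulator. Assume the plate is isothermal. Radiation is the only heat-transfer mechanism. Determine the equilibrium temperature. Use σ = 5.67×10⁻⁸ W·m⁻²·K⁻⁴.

At equilibrium, absorbed power = emitted power.
Absorbing cross-section = A = 0.2810 m²; emitting surface = A = 0.2810 m² (ratio 1).
αS·A_cross = εσ·A_surf·T⁴  ⇒  T⁴ = αS/(ε·1σ).
T⁴ = 0.180·2150/(0.79·1·5.67×10⁻⁸) = 8.640×10⁹ K⁴.
T = (8.640×10⁹)^(1/4).

T ≈ 305 K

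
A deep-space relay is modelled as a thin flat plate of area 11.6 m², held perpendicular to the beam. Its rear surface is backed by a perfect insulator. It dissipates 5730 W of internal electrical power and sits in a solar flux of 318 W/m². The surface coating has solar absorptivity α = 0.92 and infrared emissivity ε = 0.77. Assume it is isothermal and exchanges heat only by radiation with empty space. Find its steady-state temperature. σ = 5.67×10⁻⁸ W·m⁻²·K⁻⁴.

At steady state, absorbed solar power + internal power = radiated power.
Absorbed: α·S·A_cross = 0.92·318·11.60 = 3394 W (cross-section A).
Total input = 3394 + 5730 = 9124 W.
Radiated: εσ·A_surf·T⁴ with A_surf = A = 11.60 m².
T⁴ = 9124/(0.77·5.67×10⁻⁸·11.60) = 1.802×10¹⁰ K⁴.

T ≈ 366 K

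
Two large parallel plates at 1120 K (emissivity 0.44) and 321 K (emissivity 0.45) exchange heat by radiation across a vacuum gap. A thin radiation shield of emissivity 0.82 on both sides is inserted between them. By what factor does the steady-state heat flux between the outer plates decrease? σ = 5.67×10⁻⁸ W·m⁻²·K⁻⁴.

factor ≈ 1.41

Without shield: q₀ = σΔ(T⁴)/(1/ε₁+1/ε₂−1) with denominator 3.495.
With shield the two gaps are in series; the resistances add: (1/ε₁+1/ε_s−1)+(1/ε_s+1/ε₂−1) = 2.492+2.442 = 4.934.
Heat-flux ratio q₀/q = 4.934/3.495.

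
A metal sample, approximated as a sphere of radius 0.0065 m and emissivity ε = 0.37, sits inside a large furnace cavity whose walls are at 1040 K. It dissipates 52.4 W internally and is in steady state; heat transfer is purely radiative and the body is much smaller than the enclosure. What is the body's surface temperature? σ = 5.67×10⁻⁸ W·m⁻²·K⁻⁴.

For a small grey body in a large enclosure, net radiated power = εσA(T⁴ − T_w⁴).
Steady state: P = εσA(T⁴ − T_w⁴) with A = 4πr² = 5.309×10⁻⁴ m².
T⁴ = P/(εσA) + T_w⁴ = 52.4/(0.37·5.67×10⁻⁸·5.309×10⁻⁴) + (1040)⁴
    = 4.704×10¹² + 1.170×10¹² = 5.874×10¹² K⁴.

T ≈ 1560 K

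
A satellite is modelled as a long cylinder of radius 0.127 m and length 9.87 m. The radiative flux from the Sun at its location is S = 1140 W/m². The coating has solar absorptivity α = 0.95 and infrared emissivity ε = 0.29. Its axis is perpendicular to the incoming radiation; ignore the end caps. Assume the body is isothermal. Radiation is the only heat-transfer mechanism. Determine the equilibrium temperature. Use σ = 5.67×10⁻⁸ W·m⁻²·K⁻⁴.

At equilibrium, absorbed power = emitted power.
Absorbing cross-section = 2rL = 2.507 m²; emitting surface = 2πrL = 7.876 m² (ratio π).
αS·A_cross = εσ·A_surf·T⁴  ⇒  T⁴ = αS/(ε·πσ).
T⁴ = 0.950·1140/(0.29·π·5.67×10⁻⁸) = 2.097×10¹⁰ K⁴.
T = (2.097×10¹⁰)^(1/4).

T ≈ 381 K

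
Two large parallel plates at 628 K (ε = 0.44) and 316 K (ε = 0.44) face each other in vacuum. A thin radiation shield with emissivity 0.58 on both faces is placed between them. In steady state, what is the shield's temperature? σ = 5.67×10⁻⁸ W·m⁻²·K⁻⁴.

In steady state the net flux on the hot side equals that on the cold side.
σ(T₁⁴−T_s⁴)/D₁ = σ(T_s⁴−T₂⁴)/D₂, with D₁ = 1/ε₁+1/ε_s−1 = 2.997, D₂ = 1/ε_s+1/ε₂−1 = 2.997.
Solve for T_s⁴: T_s⁴ = (D₂·T₁⁴ + D₁·T₂⁴)/(D₁+D₂) = 8.275×10¹⁰ K⁴.

T_s ≈ 536 K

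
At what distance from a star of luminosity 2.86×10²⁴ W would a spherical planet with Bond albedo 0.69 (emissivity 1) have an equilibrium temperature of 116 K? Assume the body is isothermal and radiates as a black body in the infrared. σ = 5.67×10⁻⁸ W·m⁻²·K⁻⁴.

For an isothermal black-emitting sphere, (1−a)S·πr² = σ·4πr²·T⁴ ⇒ S = 4σT⁴/(1−a).
S = 4·5.67×10⁻⁸·(116)⁴/0.310 = 132.5 W/m².
Flux falls as S = L/(4πd²), so d = √(L/(4πS)) = √(2.86×10²⁴/(4π·132.5)).

d ≈ 4.14×10¹⁰ m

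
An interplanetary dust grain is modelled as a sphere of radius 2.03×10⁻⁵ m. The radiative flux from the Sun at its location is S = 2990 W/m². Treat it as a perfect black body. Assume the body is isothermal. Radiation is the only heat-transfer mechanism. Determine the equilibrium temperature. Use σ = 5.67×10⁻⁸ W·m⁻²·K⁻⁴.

At equilibrium, absorbed power = emitted power.
Absorbing cross-section = πr² = 1.295×10⁻⁹ m²; emitting surface = 4πr² = 5.178×10⁻⁹ m² (ratio 4).
S·A_cross = εσ·A_surf·T⁴  ⇒  T⁴ = S/(4σ).
T⁴ = 1.00·2990/(4·5.67×10⁻⁸) = 1.318×10¹⁰ K⁴.
T = (1.318×10¹⁰)^(1/4).

T ≈ 339 K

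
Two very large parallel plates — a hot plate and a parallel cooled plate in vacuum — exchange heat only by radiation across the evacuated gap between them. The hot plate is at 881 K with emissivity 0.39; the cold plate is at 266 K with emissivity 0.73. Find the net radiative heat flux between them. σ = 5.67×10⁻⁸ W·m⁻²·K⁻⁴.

q ≈ 11500 W/m²

For two infinite grey parallel plates, q = σ(T₁⁴ − T₂⁴)/(1/ε₁ + 1/ε₂ − 1).
T₁⁴ − T₂⁴ = 6.024×10¹¹ − 5.006×10⁹ = 5.974×10¹¹ K⁴.
1/ε₁ + 1/ε₂ − 1 = 2.564 + 1.370 − 1 = 2.934.
q = 5.67×10⁻⁸ × 5.974×10¹¹ / 2.934.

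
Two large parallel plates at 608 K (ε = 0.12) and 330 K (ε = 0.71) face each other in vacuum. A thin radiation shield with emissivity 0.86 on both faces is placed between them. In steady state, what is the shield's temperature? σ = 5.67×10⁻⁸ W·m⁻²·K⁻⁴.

In steady state the net flux on the hot side equals that on the cold side.
σ(T₁⁴−T_s⁴)/D₁ = σ(T_s⁴−T₂⁴)/D₂, with D₁ = 1/ε₁+1/ε_s−1 = 8.496, D₂ = 1/ε_s+1/ε₂−1 = 1.571.
Solve for T_s⁴: T_s⁴ = (D₂·T₁⁴ + D₁·T₂⁴)/(D₁+D₂) = 3.134×10¹⁰ K⁴.

T_s ≈ 421 K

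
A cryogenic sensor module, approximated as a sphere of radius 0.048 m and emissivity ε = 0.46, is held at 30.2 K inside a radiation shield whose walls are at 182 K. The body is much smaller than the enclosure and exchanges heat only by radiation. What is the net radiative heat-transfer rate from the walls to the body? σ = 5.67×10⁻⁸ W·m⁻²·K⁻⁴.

For a small grey body in a large enclosure: P_net = εσA(T_body⁴ − T_wall⁴).
A = 4πr² = 0.02895 m²; T_body⁴ − T_wall⁴ = 8.318×10⁵ − 1.097×10⁹ = -1.096×10⁹ K⁴.
|P_net| = 0.46·5.67×10⁻⁸·0.02895·1.096×10⁹.

P_net ≈ 0.828 W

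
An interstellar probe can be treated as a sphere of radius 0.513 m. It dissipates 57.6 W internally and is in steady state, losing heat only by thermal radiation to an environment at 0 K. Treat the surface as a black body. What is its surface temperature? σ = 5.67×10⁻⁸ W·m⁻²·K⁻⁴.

Steady state: internal power = radiated power, P = εσA T⁴.
Radiating area A = 4πr² = 3.307 m².
T⁴ = P/(εσA) = 57.6/(1.0·5.67×10⁻⁸·3.307) = 3.072×10⁸ K⁴.
T = (3.072×10⁸)^(1/4).

T ≈ 132 K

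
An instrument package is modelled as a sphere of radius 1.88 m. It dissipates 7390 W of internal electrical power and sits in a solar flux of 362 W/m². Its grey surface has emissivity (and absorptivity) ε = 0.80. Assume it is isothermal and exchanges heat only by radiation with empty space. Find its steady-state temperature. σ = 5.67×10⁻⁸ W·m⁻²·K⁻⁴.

T ≈ 269 K

At steady state, absorbed solar power + internal power = radiated power.
Absorbed: α·S·A_cross = 0.80·362·11.10 = 3216 W (cross-section πr²).
Total input = 3216 + 7390 = 10610 W.
Radiated: εσ·A_surf·T⁴ with A_surf = 4πr² = 44.41 m².
T⁴ = 10610/(0.80·5.67×10⁻⁸·44.41) = 5.264×10⁹ K⁴.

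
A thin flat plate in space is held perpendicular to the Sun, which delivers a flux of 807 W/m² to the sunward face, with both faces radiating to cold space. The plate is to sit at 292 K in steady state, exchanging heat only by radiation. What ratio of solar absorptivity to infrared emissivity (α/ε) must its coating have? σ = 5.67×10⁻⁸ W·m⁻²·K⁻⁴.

Balance: αS·A = εσ·2A·T⁴ ⇒ α/ε = 2σT⁴/S.
α/ε = 2·5.67×10⁻⁸·(292)⁴/807 = 2·5.67×10⁻⁸·7.270×10⁹/807.

α/ε ≈ 1.02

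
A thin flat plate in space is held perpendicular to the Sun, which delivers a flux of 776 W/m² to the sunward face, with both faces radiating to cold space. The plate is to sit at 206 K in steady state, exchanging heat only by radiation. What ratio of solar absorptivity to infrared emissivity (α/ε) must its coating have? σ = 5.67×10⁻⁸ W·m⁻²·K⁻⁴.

Balance: αS·A = εσ·2A·T⁴ ⇒ α/ε = 2σT⁴/S.
α/ε = 2·5.67×10⁻⁸·(206)⁴/776 = 2·5.67×10⁻⁸·1.801×10⁹/776.

α/ε ≈ 0.263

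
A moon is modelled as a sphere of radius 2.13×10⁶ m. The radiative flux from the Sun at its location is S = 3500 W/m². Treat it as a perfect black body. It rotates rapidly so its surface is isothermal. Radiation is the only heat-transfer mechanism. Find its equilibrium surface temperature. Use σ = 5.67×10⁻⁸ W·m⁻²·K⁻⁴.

T ≈ 352 K

At equilibrium, absorbed power = emitted power.
Absorbing cross-section = πr² = 1.425×10¹³ m²; emitting surface = 4πr² = 5.701×10¹³ m² (ratio 4).
S·A_cross = εσ·A_surf·T⁴  ⇒  T⁴ = S/(4σ).
T⁴ = 1.00·3500/(4·5.67×10⁻⁸) = 1.543×10¹⁰ K⁴.
T = (1.543×10¹⁰)^(1/4).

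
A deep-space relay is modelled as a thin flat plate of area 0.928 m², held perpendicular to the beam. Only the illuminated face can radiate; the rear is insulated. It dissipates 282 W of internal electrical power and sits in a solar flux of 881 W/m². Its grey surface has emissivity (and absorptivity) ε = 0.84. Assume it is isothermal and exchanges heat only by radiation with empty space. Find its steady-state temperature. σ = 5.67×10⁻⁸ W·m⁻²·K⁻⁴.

At steady state, absorbed solar power + internal power = radiated power.
Absorbed: α·S·A_cross = 0.84·881·0.9280 = 686.8 W (cross-section A).
Total input = 686.8 + 282 = 968.8 W.
Radiated: εσ·A_surf·T⁴ with A_surf = A = 0.9280 m².
T⁴ = 968.8/(0.84·5.67×10⁻⁸·0.9280) = 2.192×10¹⁰ K⁴.

T ≈ 385 K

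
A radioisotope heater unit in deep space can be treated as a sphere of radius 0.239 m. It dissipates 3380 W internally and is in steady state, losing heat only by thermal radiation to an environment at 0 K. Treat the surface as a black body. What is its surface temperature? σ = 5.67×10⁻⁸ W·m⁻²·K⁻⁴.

T ≈ 537 K

Steady state: internal power = radiated power, P = εσA T⁴.
Radiating area A = 4πr² = 0.7178 m².
T⁴ = P/(εσA) = 3380/(1.0·5.67×10⁻⁸·0.7178) = 8.305×10¹⁰ K⁴.
T = (8.305×10¹⁰)^(1/4).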